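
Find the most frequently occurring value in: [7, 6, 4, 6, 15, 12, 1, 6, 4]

6

Step 1: Count the frequency of each value:
  1: appears 1 time(s)
  4: appears 2 time(s)
  6: appears 3 time(s)
  7: appears 1 time(s)
  12: appears 1 time(s)
  15: appears 1 time(s)
Step 2: The value 6 appears most frequently (3 times).
Step 3: Mode = 6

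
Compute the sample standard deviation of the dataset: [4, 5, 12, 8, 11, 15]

4.2622

Step 1: Compute the mean: 9.1667
Step 2: Sum of squared deviations from the mean: 90.8333
Step 3: Sample variance = 90.8333 / 5 = 18.1667
Step 4: Standard deviation = sqrt(18.1667) = 4.2622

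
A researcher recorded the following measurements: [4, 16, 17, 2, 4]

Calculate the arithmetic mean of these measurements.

8.6

Step 1: Sum all values: 4 + 16 + 17 + 2 + 4 = 43
Step 2: Count the number of values: n = 5
Step 3: Mean = sum / n = 43 / 5 = 8.6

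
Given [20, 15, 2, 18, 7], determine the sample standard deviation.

7.6354

Step 1: Compute the mean: 12.4
Step 2: Sum of squared deviations from the mean: 233.2
Step 3: Sample variance = 233.2 / 4 = 58.3
Step 4: Standard deviation = sqrt(58.3) = 7.6354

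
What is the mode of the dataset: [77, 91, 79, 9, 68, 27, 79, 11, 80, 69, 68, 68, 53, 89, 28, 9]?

68

Step 1: Count the frequency of each value:
  9: appears 2 time(s)
  11: appears 1 time(s)
  27: appears 1 time(s)
  28: appears 1 time(s)
  53: appears 1 time(s)
  68: appears 3 time(s)
  69: appears 1 time(s)
  77: appears 1 time(s)
  79: appears 2 time(s)
  80: appears 1 time(s)
  89: appears 1 time(s)
  91: appears 1 time(s)
Step 2: The value 68 appears most frequently (3 times).
Step 3: Mode = 68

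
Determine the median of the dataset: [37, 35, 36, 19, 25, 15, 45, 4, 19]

25

Step 1: Sort the data in ascending order: [4, 15, 19, 19, 25, 35, 36, 37, 45]
Step 2: The number of values is n = 9.
Step 3: Since n is odd, the median is the middle value at position 5: 25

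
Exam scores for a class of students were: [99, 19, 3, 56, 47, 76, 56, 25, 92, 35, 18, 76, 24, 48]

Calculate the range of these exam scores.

96

Step 1: Identify the maximum value: max = 99
Step 2: Identify the minimum value: min = 3
Step 3: Range = max - min = 99 - 3 = 96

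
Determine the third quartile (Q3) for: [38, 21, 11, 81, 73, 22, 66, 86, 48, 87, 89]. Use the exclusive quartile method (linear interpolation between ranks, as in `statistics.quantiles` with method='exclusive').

86

Step 1: Sort the data: [11, 21, 22, 38, 48, 66, 73, 81, 86, 87, 89]
Step 2: n = 11
Step 3: Using the exclusive quartile method:
  Q1 = 22
  Q2 (median) = 66
  Q3 = 86
  IQR = Q3 - Q1 = 86 - 22 = 64
Step 4: Q3 = 86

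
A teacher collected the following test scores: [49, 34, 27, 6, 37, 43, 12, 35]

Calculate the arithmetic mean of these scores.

30.375

Step 1: Sum all values: 49 + 34 + 27 + 6 + 37 + 43 + 12 + 35 = 243
Step 2: Count the number of values: n = 8
Step 3: Mean = sum / n = 243 / 8 = 30.375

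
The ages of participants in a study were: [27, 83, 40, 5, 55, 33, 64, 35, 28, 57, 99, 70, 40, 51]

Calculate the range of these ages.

94

Step 1: Identify the maximum value: max = 99
Step 2: Identify the minimum value: min = 5
Step 3: Range = max - min = 99 - 5 = 94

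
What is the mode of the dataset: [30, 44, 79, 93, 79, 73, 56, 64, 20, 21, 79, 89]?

79

Step 1: Count the frequency of each value:
  20: appears 1 time(s)
  21: appears 1 time(s)
  30: appears 1 time(s)
  44: appears 1 time(s)
  56: appears 1 time(s)
  64: appears 1 time(s)
  73: appears 1 time(s)
  79: appears 3 time(s)
  89: appears 1 time(s)
  93: appears 1 time(s)
Step 2: The value 79 appears most frequently (3 times).
Step 3: Mode = 79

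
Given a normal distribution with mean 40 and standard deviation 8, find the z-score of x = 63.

2.875

Step 1: Recall the z-score formula: z = (x - mu) / sigma
Step 2: Substitute values: z = (63 - 40) / 8
Step 3: z = 23 / 8 = 2.875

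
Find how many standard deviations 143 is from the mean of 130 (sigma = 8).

1.625

Step 1: Recall the z-score formula: z = (x - mu) / sigma
Step 2: Substitute values: z = (143 - 130) / 8
Step 3: z = 13 / 8 = 1.625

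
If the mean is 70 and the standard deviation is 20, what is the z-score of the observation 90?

1

Step 1: Recall the z-score formula: z = (x - mu) / sigma
Step 2: Substitute values: z = (90 - 70) / 20
Step 3: z = 20 / 20 = 1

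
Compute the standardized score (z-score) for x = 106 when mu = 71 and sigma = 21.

1.6667

Step 1: Recall the z-score formula: z = (x - mu) / sigma
Step 2: Substitute values: z = (106 - 71) / 21
Step 3: z = 35 / 21 = 1.6667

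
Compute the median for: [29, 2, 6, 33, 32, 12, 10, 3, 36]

12

Step 1: Sort the data in ascending order: [2, 3, 6, 10, 12, 29, 32, 33, 36]
Step 2: The number of values is n = 9.
Step 3: Since n is odd, the median is the middle value at position 5: 12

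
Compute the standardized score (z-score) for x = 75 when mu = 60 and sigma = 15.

1

Step 1: Recall the z-score formula: z = (x - mu) / sigma
Step 2: Substitute values: z = (75 - 60) / 15
Step 3: z = 15 / 15 = 1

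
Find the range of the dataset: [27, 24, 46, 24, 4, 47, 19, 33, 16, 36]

43

Step 1: Identify the maximum value: max = 47
Step 2: Identify the minimum value: min = 4
Step 3: Range = max - min = 47 - 4 = 43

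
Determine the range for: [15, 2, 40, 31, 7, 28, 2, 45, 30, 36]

43

Step 1: Identify the maximum value: max = 45
Step 2: Identify the minimum value: min = 2
Step 3: Range = max - min = 45 - 2 = 43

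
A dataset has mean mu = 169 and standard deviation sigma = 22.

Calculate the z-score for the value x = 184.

0.6818

Step 1: Recall the z-score formula: z = (x - mu) / sigma
Step 2: Substitute values: z = (184 - 169) / 22
Step 3: z = 15 / 22 = 0.6818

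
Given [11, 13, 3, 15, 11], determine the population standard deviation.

4.0792

Step 1: Compute the mean: 10.6
Step 2: Sum of squared deviations from the mean: 83.2
Step 3: Population variance = 83.2 / 5 = 16.64
Step 4: Standard deviation = sqrt(16.64) = 4.0792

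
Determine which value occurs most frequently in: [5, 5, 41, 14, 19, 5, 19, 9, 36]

5

Step 1: Count the frequency of each value:
  5: appears 3 time(s)
  9: appears 1 time(s)
  14: appears 1 time(s)
  19: appears 2 time(s)
  36: appears 1 time(s)
  41: appears 1 time(s)
Step 2: The value 5 appears most frequently (3 times).
Step 3: Mode = 5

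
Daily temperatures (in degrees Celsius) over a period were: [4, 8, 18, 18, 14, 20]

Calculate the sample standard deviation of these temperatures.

6.377

Step 1: Compute the mean: 13.6667
Step 2: Sum of squared deviations from the mean: 203.3333
Step 3: Sample variance = 203.3333 / 5 = 40.6667
Step 4: Standard deviation = sqrt(40.6667) = 6.377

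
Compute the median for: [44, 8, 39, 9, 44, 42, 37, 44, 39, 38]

39

Step 1: Sort the data in ascending order: [8, 9, 37, 38, 39, 39, 42, 44, 44, 44]
Step 2: The number of values is n = 10.
Step 3: Since n is even, the median is the average of positions 5 and 6:
  Median = (39 + 39) / 2 = 39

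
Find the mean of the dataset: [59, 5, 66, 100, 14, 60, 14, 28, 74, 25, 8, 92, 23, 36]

43.1429

Step 1: Sum all values: 59 + 5 + 66 + 100 + 14 + 60 + 14 + 28 + 74 + 25 + 8 + 92 + 23 + 36 = 604
Step 2: Count the number of values: n = 14
Step 3: Mean = sum / n = 604 / 14 = 43.1429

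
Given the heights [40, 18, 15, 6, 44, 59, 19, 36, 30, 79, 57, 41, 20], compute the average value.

35.6923

Step 1: Sum all values: 40 + 18 + 15 + 6 + 44 + 59 + 19 + 36 + 30 + 79 + 57 + 41 + 20 = 464
Step 2: Count the number of values: n = 13
Step 3: Mean = sum / n = 464 / 13 = 35.6923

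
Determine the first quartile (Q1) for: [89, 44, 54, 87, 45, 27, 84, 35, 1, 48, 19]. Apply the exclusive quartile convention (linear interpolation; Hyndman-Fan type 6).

27

Step 1: Sort the data: [1, 19, 27, 35, 44, 45, 48, 54, 84, 87, 89]
Step 2: n = 11
Step 3: Using the exclusive quartile method:
  Q1 = 27
  Q2 (median) = 45
  Q3 = 84
  IQR = Q3 - Q1 = 84 - 27 = 57
Step 4: Q1 = 27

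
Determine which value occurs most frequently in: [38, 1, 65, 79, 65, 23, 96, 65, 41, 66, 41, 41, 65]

65

Step 1: Count the frequency of each value:
  1: appears 1 time(s)
  23: appears 1 time(s)
  38: appears 1 time(s)
  41: appears 3 time(s)
  65: appears 4 time(s)
  66: appears 1 time(s)
  79: appears 1 time(s)
  96: appears 1 time(s)
Step 2: The value 65 appears most frequently (4 times).
Step 3: Mode = 65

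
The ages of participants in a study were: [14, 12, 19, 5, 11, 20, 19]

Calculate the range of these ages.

15

Step 1: Identify the maximum value: max = 20
Step 2: Identify the minimum value: min = 5
Step 3: Range = max - min = 20 - 5 = 15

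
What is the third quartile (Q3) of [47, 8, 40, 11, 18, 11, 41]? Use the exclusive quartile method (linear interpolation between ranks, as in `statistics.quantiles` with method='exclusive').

41

Step 1: Sort the data: [8, 11, 11, 18, 40, 41, 47]
Step 2: n = 7
Step 3: Using the exclusive quartile method:
  Q1 = 11
  Q2 (median) = 18
  Q3 = 41
  IQR = Q3 - Q1 = 41 - 11 = 30
Step 4: Q3 = 41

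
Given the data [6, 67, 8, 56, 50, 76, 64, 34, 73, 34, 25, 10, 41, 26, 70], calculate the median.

41

Step 1: Sort the data in ascending order: [6, 8, 10, 25, 26, 34, 34, 41, 50, 56, 64, 67, 70, 73, 76]
Step 2: The number of values is n = 15.
Step 3: Since n is odd, the median is the middle value at position 8: 41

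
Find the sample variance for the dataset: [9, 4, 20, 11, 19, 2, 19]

56

Step 1: Compute the mean: (9 + 4 + 20 + 11 + 19 + 2 + 19) / 7 = 12
Step 2: Compute squared deviations from the mean:
  (9 - 12)^2 = 9
  (4 - 12)^2 = 64
  (20 - 12)^2 = 64
  (11 - 12)^2 = 1
  (19 - 12)^2 = 49
  (2 - 12)^2 = 100
  (19 - 12)^2 = 49
Step 3: Sum of squared deviations = 336
Step 4: Sample variance = 336 / 6 = 56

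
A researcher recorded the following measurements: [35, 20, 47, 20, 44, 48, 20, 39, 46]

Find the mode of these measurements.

20

Step 1: Count the frequency of each value:
  20: appears 3 time(s)
  35: appears 1 time(s)
  39: appears 1 time(s)
  44: appears 1 time(s)
  46: appears 1 time(s)
  47: appears 1 time(s)
  48: appears 1 time(s)
Step 2: The value 20 appears most frequently (3 times).
Step 3: Mode = 20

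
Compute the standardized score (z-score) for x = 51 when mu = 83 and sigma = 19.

-1.6842

Step 1: Recall the z-score formula: z = (x - mu) / sigma
Step 2: Substitute values: z = (51 - 83) / 19
Step 3: z = -32 / 19 = -1.6842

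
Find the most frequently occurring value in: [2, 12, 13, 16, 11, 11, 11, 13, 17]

11

Step 1: Count the frequency of each value:
  2: appears 1 time(s)
  11: appears 3 time(s)
  12: appears 1 time(s)
  13: appears 2 time(s)
  16: appears 1 time(s)
  17: appears 1 time(s)
Step 2: The value 11 appears most frequently (3 times).
Step 3: Mode = 11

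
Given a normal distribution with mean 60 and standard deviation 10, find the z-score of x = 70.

1

Step 1: Recall the z-score formula: z = (x - mu) / sigma
Step 2: Substitute values: z = (70 - 60) / 10
Step 3: z = 10 / 10 = 1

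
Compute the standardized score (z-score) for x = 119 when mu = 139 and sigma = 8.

-2.5

Step 1: Recall the z-score formula: z = (x - mu) / sigma
Step 2: Substitute values: z = (119 - 139) / 8
Step 3: z = -20 / 8 = -2.5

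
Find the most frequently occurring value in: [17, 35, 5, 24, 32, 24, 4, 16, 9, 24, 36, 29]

24

Step 1: Count the frequency of each value:
  4: appears 1 time(s)
  5: appears 1 time(s)
  9: appears 1 time(s)
  16: appears 1 time(s)
  17: appears 1 time(s)
  24: appears 3 time(s)
  29: appears 1 time(s)
  32: appears 1 time(s)
  35: appears 1 time(s)
  36: appears 1 time(s)
Step 2: The value 24 appears most frequently (3 times).
Step 3: Mode = 24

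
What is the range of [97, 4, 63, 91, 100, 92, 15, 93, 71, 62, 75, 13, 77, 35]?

96

Step 1: Identify the maximum value: max = 100
Step 2: Identify the minimum value: min = 4
Step 3: Range = max - min = 100 - 4 = 96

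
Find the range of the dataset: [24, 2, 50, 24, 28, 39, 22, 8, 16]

48

Step 1: Identify the maximum value: max = 50
Step 2: Identify the minimum value: min = 2
Step 3: Range = max - min = 50 - 2 = 48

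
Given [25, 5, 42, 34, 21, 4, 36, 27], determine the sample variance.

192.5

Step 1: Compute the mean: (25 + 5 + 42 + 34 + 21 + 4 + 36 + 27) / 8 = 24.25
Step 2: Compute squared deviations from the mean:
  (25 - 24.25)^2 = 0.5625
  (5 - 24.25)^2 = 370.5625
  (42 - 24.25)^2 = 315.0625
  (34 - 24.25)^2 = 95.0625
  (21 - 24.25)^2 = 10.5625
  (4 - 24.25)^2 = 410.0625
  (36 - 24.25)^2 = 138.0625
  (27 - 24.25)^2 = 7.5625
Step 3: Sum of squared deviations = 1347.5
Step 4: Sample variance = 1347.5 / 7 = 192.5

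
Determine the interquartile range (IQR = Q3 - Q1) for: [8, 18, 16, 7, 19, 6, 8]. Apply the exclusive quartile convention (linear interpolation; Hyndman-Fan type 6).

11

Step 1: Sort the data: [6, 7, 8, 8, 16, 18, 19]
Step 2: n = 7
Step 3: Using the exclusive quartile method:
  Q1 = 7
  Q2 (median) = 8
  Q3 = 18
  IQR = Q3 - Q1 = 18 - 7 = 11
Step 4: IQR = 11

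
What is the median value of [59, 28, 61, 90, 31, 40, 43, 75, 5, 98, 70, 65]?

60

Step 1: Sort the data in ascending order: [5, 28, 31, 40, 43, 59, 61, 65, 70, 75, 90, 98]
Step 2: The number of values is n = 12.
Step 3: Since n is even, the median is the average of positions 6 and 7:
  Median = (59 + 61) / 2 = 60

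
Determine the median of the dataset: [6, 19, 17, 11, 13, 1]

12

Step 1: Sort the data in ascending order: [1, 6, 11, 13, 17, 19]
Step 2: The number of values is n = 6.
Step 3: Since n is even, the median is the average of positions 3 and 4:
  Median = (11 + 13) / 2 = 12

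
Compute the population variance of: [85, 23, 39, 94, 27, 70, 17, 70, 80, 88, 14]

888.5124

Step 1: Compute the mean: (85 + 23 + 39 + 94 + 27 + 70 + 17 + 70 + 80 + 88 + 14) / 11 = 55.1818
Step 2: Compute squared deviations from the mean:
  (85 - 55.1818)^2 = 889.124
  (23 - 55.1818)^2 = 1035.6694
  (39 - 55.1818)^2 = 261.8512
  (94 - 55.1818)^2 = 1506.8512
  (27 - 55.1818)^2 = 794.2149
  (70 - 55.1818)^2 = 219.5785
  (17 - 55.1818)^2 = 1457.8512
  (70 - 55.1818)^2 = 219.5785
  (80 - 55.1818)^2 = 615.9421
  (88 - 55.1818)^2 = 1077.0331
  (14 - 55.1818)^2 = 1695.9421
Step 3: Sum of squared deviations = 9773.6364
Step 4: Population variance = 9773.6364 / 11 = 888.5124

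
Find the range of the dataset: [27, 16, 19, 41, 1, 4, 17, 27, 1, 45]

44

Step 1: Identify the maximum value: max = 45
Step 2: Identify the minimum value: min = 1
Step 3: Range = max - min = 45 - 1 = 44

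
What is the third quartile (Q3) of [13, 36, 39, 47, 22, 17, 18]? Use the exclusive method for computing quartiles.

39

Step 1: Sort the data: [13, 17, 18, 22, 36, 39, 47]
Step 2: n = 7
Step 3: Using the exclusive quartile method:
  Q1 = 17
  Q2 (median) = 22
  Q3 = 39
  IQR = Q3 - Q1 = 39 - 17 = 22
Step 4: Q3 = 39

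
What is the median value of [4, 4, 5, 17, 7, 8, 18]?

7

Step 1: Sort the data in ascending order: [4, 4, 5, 7, 8, 17, 18]
Step 2: The number of values is n = 7.
Step 3: Since n is odd, the median is the middle value at position 4: 7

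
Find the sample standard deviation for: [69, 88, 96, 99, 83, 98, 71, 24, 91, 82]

22.3032

Step 1: Compute the mean: 80.1
Step 2: Sum of squared deviations from the mean: 4476.9
Step 3: Sample variance = 4476.9 / 9 = 497.4333
Step 4: Standard deviation = sqrt(497.4333) = 22.3032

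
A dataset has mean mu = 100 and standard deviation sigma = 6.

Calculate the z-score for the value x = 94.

-1

Step 1: Recall the z-score formula: z = (x - mu) / sigma
Step 2: Substitute values: z = (94 - 100) / 6
Step 3: z = -6 / 6 = -1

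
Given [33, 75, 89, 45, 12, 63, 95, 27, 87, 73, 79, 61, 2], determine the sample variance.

929.5

Step 1: Compute the mean: (33 + 75 + 89 + 45 + 12 + 63 + 95 + 27 + 87 + 73 + 79 + 61 + 2) / 13 = 57
Step 2: Compute squared deviations from the mean:
  (33 - 57)^2 = 576
  (75 - 57)^2 = 324
  (89 - 57)^2 = 1024
  (45 - 57)^2 = 144
  (12 - 57)^2 = 2025
  (63 - 57)^2 = 36
  (95 - 57)^2 = 1444
  (27 - 57)^2 = 900
  (87 - 57)^2 = 900
  (73 - 57)^2 = 256
  (79 - 57)^2 = 484
  (61 - 57)^2 = 16
  (2 - 57)^2 = 3025
Step 3: Sum of squared deviations = 11154
Step 4: Sample variance = 11154 / 12 = 929.5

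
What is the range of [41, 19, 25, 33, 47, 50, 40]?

31

Step 1: Identify the maximum value: max = 50
Step 2: Identify the minimum value: min = 19
Step 3: Range = max - min = 50 - 19 = 31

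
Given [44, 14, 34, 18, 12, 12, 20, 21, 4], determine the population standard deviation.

11.532

Step 1: Compute the mean: 19.8889
Step 2: Sum of squared deviations from the mean: 1196.8889
Step 3: Population variance = 1196.8889 / 9 = 132.9877
Step 4: Standard deviation = sqrt(132.9877) = 11.532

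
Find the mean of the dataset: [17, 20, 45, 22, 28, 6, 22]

22.8571

Step 1: Sum all values: 17 + 20 + 45 + 22 + 28 + 6 + 22 = 160
Step 2: Count the number of values: n = 7
Step 3: Mean = sum / n = 160 / 7 = 22.8571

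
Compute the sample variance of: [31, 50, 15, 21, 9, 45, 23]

230.9048

Step 1: Compute the mean: (31 + 50 + 15 + 21 + 9 + 45 + 23) / 7 = 27.7143
Step 2: Compute squared deviations from the mean:
  (31 - 27.7143)^2 = 10.7959
  (50 - 27.7143)^2 = 496.6531
  (15 - 27.7143)^2 = 161.6531
  (21 - 27.7143)^2 = 45.0816
  (9 - 27.7143)^2 = 350.2245
  (45 - 27.7143)^2 = 298.7959
  (23 - 27.7143)^2 = 22.2245
Step 3: Sum of squared deviations = 1385.4286
Step 4: Sample variance = 1385.4286 / 6 = 230.9048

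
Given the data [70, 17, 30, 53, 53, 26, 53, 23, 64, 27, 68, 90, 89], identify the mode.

53

Step 1: Count the frequency of each value:
  17: appears 1 time(s)
  23: appears 1 time(s)
  26: appears 1 time(s)
  27: appears 1 time(s)
  30: appears 1 time(s)
  53: appears 3 time(s)
  64: appears 1 time(s)
  68: appears 1 time(s)
  70: appears 1 time(s)
  89: appears 1 time(s)
  90: appears 1 time(s)
Step 2: The value 53 appears most frequently (3 times).
Step 3: Mode = 53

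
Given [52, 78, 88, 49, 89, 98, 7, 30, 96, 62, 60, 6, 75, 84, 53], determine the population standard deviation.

28.6408

Step 1: Compute the mean: 61.8
Step 2: Sum of squared deviations from the mean: 12304.4
Step 3: Population variance = 12304.4 / 15 = 820.2933
Step 4: Standard deviation = sqrt(820.2933) = 28.6408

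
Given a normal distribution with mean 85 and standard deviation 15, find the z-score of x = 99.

0.9333

Step 1: Recall the z-score formula: z = (x - mu) / sigma
Step 2: Substitute values: z = (99 - 85) / 15
Step 3: z = 14 / 15 = 0.9333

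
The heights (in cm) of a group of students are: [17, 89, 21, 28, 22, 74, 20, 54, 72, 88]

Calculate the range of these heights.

72

Step 1: Identify the maximum value: max = 89
Step 2: Identify the minimum value: min = 17
Step 3: Range = max - min = 89 - 17 = 72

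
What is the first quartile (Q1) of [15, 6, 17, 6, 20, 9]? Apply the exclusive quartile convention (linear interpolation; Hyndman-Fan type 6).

6

Step 1: Sort the data: [6, 6, 9, 15, 17, 20]
Step 2: n = 6
Step 3: Using the exclusive quartile method:
  Q1 = 6
  Q2 (median) = 12
  Q3 = 17.75
  IQR = Q3 - Q1 = 17.75 - 6 = 11.75
Step 4: Q1 = 6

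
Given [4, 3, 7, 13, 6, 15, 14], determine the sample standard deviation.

5.0143

Step 1: Compute the mean: 8.8571
Step 2: Sum of squared deviations from the mean: 150.8571
Step 3: Sample variance = 150.8571 / 6 = 25.1429
Step 4: Standard deviation = sqrt(25.1429) = 5.0143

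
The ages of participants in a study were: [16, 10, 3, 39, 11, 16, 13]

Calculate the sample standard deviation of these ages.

11.2969

Step 1: Compute the mean: 15.4286
Step 2: Sum of squared deviations from the mean: 765.7143
Step 3: Sample variance = 765.7143 / 6 = 127.619
Step 4: Standard deviation = sqrt(127.619) = 11.2969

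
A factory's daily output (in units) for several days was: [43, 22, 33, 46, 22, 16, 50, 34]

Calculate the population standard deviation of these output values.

11.6699

Step 1: Compute the mean: 33.25
Step 2: Sum of squared deviations from the mean: 1089.5
Step 3: Population variance = 1089.5 / 8 = 136.1875
Step 4: Standard deviation = sqrt(136.1875) = 11.6699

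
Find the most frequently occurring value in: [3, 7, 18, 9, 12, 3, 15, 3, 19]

3

Step 1: Count the frequency of each value:
  3: appears 3 time(s)
  7: appears 1 time(s)
  9: appears 1 time(s)
  12: appears 1 time(s)
  15: appears 1 time(s)
  18: appears 1 time(s)
  19: appears 1 time(s)
Step 2: The value 3 appears most frequently (3 times).
Step 3: Mode = 3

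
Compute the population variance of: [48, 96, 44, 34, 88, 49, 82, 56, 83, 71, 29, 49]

458.5208

Step 1: Compute the mean: (48 + 96 + 44 + 34 + 88 + 49 + 82 + 56 + 83 + 71 + 29 + 49) / 12 = 60.75
Step 2: Compute squared deviations from the mean:
  (48 - 60.75)^2 = 162.5625
  (96 - 60.75)^2 = 1242.5625
  (44 - 60.75)^2 = 280.5625
  (34 - 60.75)^2 = 715.5625
  (88 - 60.75)^2 = 742.5625
  (49 - 60.75)^2 = 138.0625
  (82 - 60.75)^2 = 451.5625
  (56 - 60.75)^2 = 22.5625
  (83 - 60.75)^2 = 495.0625
  (71 - 60.75)^2 = 105.0625
  (29 - 60.75)^2 = 1008.0625
  (49 - 60.75)^2 = 138.0625
Step 3: Sum of squared deviations = 5502.25
Step 4: Population variance = 5502.25 / 12 = 458.5208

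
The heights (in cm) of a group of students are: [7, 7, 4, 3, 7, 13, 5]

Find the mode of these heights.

7

Step 1: Count the frequency of each value:
  3: appears 1 time(s)
  4: appears 1 time(s)
  5: appears 1 time(s)
  7: appears 3 time(s)
  13: appears 1 time(s)
Step 2: The value 7 appears most frequently (3 times).
Step 3: Mode = 7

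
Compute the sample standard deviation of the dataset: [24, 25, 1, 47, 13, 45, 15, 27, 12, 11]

14.8474

Step 1: Compute the mean: 22
Step 2: Sum of squared deviations from the mean: 1984
Step 3: Sample variance = 1984 / 9 = 220.4444
Step 4: Standard deviation = sqrt(220.4444) = 14.8474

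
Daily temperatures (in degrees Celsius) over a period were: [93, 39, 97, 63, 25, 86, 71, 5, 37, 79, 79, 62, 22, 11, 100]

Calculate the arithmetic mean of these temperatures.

57.9333

Step 1: Sum all values: 93 + 39 + 97 + 63 + 25 + 86 + 71 + 5 + 37 + 79 + 79 + 62 + 22 + 11 + 100 = 869
Step 2: Count the number of values: n = 15
Step 3: Mean = sum / n = 869 / 15 = 57.9333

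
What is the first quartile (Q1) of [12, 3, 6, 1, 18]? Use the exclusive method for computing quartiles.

2

Step 1: Sort the data: [1, 3, 6, 12, 18]
Step 2: n = 5
Step 3: Using the exclusive quartile method:
  Q1 = 2
  Q2 (median) = 6
  Q3 = 15
  IQR = Q3 - Q1 = 15 - 2 = 13
Step 4: Q1 = 2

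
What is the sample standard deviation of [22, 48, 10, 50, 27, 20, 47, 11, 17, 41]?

15.7484

Step 1: Compute the mean: 29.3
Step 2: Sum of squared deviations from the mean: 2232.1
Step 3: Sample variance = 2232.1 / 9 = 248.0111
Step 4: Standard deviation = sqrt(248.0111) = 15.7484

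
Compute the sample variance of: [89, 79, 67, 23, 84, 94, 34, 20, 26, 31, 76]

875.6545

Step 1: Compute the mean: (89 + 79 + 67 + 23 + 84 + 94 + 34 + 20 + 26 + 31 + 76) / 11 = 56.6364
Step 2: Compute squared deviations from the mean:
  (89 - 56.6364)^2 = 1047.405
  (79 - 56.6364)^2 = 500.1322
  (67 - 56.6364)^2 = 107.405
  (23 - 56.6364)^2 = 1131.405
  (84 - 56.6364)^2 = 748.7686
  (94 - 56.6364)^2 = 1396.0413
  (34 - 56.6364)^2 = 512.405
  (20 - 56.6364)^2 = 1342.2231
  (26 - 56.6364)^2 = 938.5868
  (31 - 56.6364)^2 = 657.2231
  (76 - 56.6364)^2 = 374.9504
Step 3: Sum of squared deviations = 8756.5455
Step 4: Sample variance = 8756.5455 / 10 = 875.6545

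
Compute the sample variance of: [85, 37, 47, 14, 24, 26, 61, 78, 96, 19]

879.5667

Step 1: Compute the mean: (85 + 37 + 47 + 14 + 24 + 26 + 61 + 78 + 96 + 19) / 10 = 48.7
Step 2: Compute squared deviations from the mean:
  (85 - 48.7)^2 = 1317.69
  (37 - 48.7)^2 = 136.89
  (47 - 48.7)^2 = 2.89
  (14 - 48.7)^2 = 1204.09
  (24 - 48.7)^2 = 610.09
  (26 - 48.7)^2 = 515.29
  (61 - 48.7)^2 = 151.29
  (78 - 48.7)^2 = 858.49
  (96 - 48.7)^2 = 2237.29
  (19 - 48.7)^2 = 882.09
Step 3: Sum of squared deviations = 7916.1
Step 4: Sample variance = 7916.1 / 9 = 879.5667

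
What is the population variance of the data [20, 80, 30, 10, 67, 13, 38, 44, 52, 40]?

461.84

Step 1: Compute the mean: (20 + 80 + 30 + 10 + 67 + 13 + 38 + 44 + 52 + 40) / 10 = 39.4
Step 2: Compute squared deviations from the mean:
  (20 - 39.4)^2 = 376.36
  (80 - 39.4)^2 = 1648.36
  (30 - 39.4)^2 = 88.36
  (10 - 39.4)^2 = 864.36
  (67 - 39.4)^2 = 761.76
  (13 - 39.4)^2 = 696.96
  (38 - 39.4)^2 = 1.96
  (44 - 39.4)^2 = 21.16
  (52 - 39.4)^2 = 158.76
  (40 - 39.4)^2 = 0.36
Step 3: Sum of squared deviations = 4618.4
Step 4: Population variance = 4618.4 / 10 = 461.84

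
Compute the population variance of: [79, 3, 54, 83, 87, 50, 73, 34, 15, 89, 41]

802.7438

Step 1: Compute the mean: (79 + 3 + 54 + 83 + 87 + 50 + 73 + 34 + 15 + 89 + 41) / 11 = 55.2727
Step 2: Compute squared deviations from the mean:
  (79 - 55.2727)^2 = 562.9835
  (3 - 55.2727)^2 = 2732.438
  (54 - 55.2727)^2 = 1.6198
  (83 - 55.2727)^2 = 768.8017
  (87 - 55.2727)^2 = 1006.6198
  (50 - 55.2727)^2 = 27.8017
  (73 - 55.2727)^2 = 314.2562
  (34 - 55.2727)^2 = 452.5289
  (15 - 55.2727)^2 = 1621.8926
  (89 - 55.2727)^2 = 1137.5289
  (41 - 55.2727)^2 = 203.7107
Step 3: Sum of squared deviations = 8830.1818
Step 4: Population variance = 8830.1818 / 11 = 802.7438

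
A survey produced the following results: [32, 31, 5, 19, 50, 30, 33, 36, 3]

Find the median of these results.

31

Step 1: Sort the data in ascending order: [3, 5, 19, 30, 31, 32, 33, 36, 50]
Step 2: The number of values is n = 9.
Step 3: Since n is odd, the median is the middle value at position 5: 31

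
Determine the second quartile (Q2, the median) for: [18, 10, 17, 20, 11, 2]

14

Step 1: Sort the data: [2, 10, 11, 17, 18, 20]
Step 2: n = 6
Step 3: Q2 is the median. Since n is even, it is the average of the values at positions 3 and 4:
  Q2 = (11 + 17) / 2 = 14
Step 4: Q2 = 14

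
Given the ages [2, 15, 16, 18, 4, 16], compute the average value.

11.8333

Step 1: Sum all values: 2 + 15 + 16 + 18 + 4 + 16 = 71
Step 2: Count the number of values: n = 6
Step 3: Mean = sum / n = 71 / 6 = 11.8333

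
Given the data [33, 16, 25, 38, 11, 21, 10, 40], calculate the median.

23

Step 1: Sort the data in ascending order: [10, 11, 16, 21, 25, 33, 38, 40]
Step 2: The number of values is n = 8.
Step 3: Since n is even, the median is the average of positions 4 and 5:
  Median = (21 + 25) / 2 = 23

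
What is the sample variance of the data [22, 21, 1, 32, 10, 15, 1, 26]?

129.1429

Step 1: Compute the mean: (22 + 21 + 1 + 32 + 10 + 15 + 1 + 26) / 8 = 16
Step 2: Compute squared deviations from the mean:
  (22 - 16)^2 = 36
  (21 - 16)^2 = 25
  (1 - 16)^2 = 225
  (32 - 16)^2 = 256
  (10 - 16)^2 = 36
  (15 - 16)^2 = 1
  (1 - 16)^2 = 225
  (26 - 16)^2 = 100
Step 3: Sum of squared deviations = 904
Step 4: Sample variance = 904 / 7 = 129.1429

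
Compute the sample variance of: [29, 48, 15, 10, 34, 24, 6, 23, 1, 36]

217.3778

Step 1: Compute the mean: (29 + 48 + 15 + 10 + 34 + 24 + 6 + 23 + 1 + 36) / 10 = 22.6
Step 2: Compute squared deviations from the mean:
  (29 - 22.6)^2 = 40.96
  (48 - 22.6)^2 = 645.16
  (15 - 22.6)^2 = 57.76
  (10 - 22.6)^2 = 158.76
  (34 - 22.6)^2 = 129.96
  (24 - 22.6)^2 = 1.96
  (6 - 22.6)^2 = 275.56
  (23 - 22.6)^2 = 0.16
  (1 - 22.6)^2 = 466.56
  (36 - 22.6)^2 = 179.56
Step 3: Sum of squared deviations = 1956.4
Step 4: Sample variance = 1956.4 / 9 = 217.3778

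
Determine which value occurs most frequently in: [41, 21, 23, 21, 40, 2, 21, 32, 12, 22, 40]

21

Step 1: Count the frequency of each value:
  2: appears 1 time(s)
  12: appears 1 time(s)
  21: appears 3 time(s)
  22: appears 1 time(s)
  23: appears 1 time(s)
  32: appears 1 time(s)
  40: appears 2 time(s)
  41: appears 1 time(s)
Step 2: The value 21 appears most frequently (3 times).
Step 3: Mode = 21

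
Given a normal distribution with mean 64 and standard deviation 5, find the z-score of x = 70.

1.2

Step 1: Recall the z-score formula: z = (x - mu) / sigma
Step 2: Substitute values: z = (70 - 64) / 5
Step 3: z = 6 / 5 = 1.2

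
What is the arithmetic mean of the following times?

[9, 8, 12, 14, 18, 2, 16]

11.2857

Step 1: Sum all values: 9 + 8 + 12 + 14 + 18 + 2 + 16 = 79
Step 2: Count the number of values: n = 7
Step 3: Mean = sum / n = 79 / 7 = 11.2857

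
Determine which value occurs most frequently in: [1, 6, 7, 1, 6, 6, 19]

6

Step 1: Count the frequency of each value:
  1: appears 2 time(s)
  6: appears 3 time(s)
  7: appears 1 time(s)
  19: appears 1 time(s)
Step 2: The value 6 appears most frequently (3 times).
Step 3: Mode = 6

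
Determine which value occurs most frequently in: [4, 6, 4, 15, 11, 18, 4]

4

Step 1: Count the frequency of each value:
  4: appears 3 time(s)
  6: appears 1 time(s)
  11: appears 1 time(s)
  15: appears 1 time(s)
  18: appears 1 time(s)
Step 2: The value 4 appears most frequently (3 times).
Step 3: Mode = 4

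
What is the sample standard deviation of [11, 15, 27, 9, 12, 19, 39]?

10.746

Step 1: Compute the mean: 18.8571
Step 2: Sum of squared deviations from the mean: 692.8571
Step 3: Sample variance = 692.8571 / 6 = 115.4762
Step 4: Standard deviation = sqrt(115.4762) = 10.746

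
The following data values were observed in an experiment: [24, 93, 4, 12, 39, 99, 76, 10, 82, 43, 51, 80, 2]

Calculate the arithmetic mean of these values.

47.3077

Step 1: Sum all values: 24 + 93 + 4 + 12 + 39 + 99 + 76 + 10 + 82 + 43 + 51 + 80 + 2 = 615
Step 2: Count the number of values: n = 13
Step 3: Mean = sum / n = 615 / 13 = 47.3077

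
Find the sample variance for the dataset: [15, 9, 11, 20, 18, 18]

18.9667

Step 1: Compute the mean: (15 + 9 + 11 + 20 + 18 + 18) / 6 = 15.1667
Step 2: Compute squared deviations from the mean:
  (15 - 15.1667)^2 = 0.0278
  (9 - 15.1667)^2 = 38.0278
  (11 - 15.1667)^2 = 17.3611
  (20 - 15.1667)^2 = 23.3611
  (18 - 15.1667)^2 = 8.0278
  (18 - 15.1667)^2 = 8.0278
Step 3: Sum of squared deviations = 94.8333
Step 4: Sample variance = 94.8333 / 5 = 18.9667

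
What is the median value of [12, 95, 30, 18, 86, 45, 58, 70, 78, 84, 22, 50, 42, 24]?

47.5

Step 1: Sort the data in ascending order: [12, 18, 22, 24, 30, 42, 45, 50, 58, 70, 78, 84, 86, 95]
Step 2: The number of values is n = 14.
Step 3: Since n is even, the median is the average of positions 7 and 8:
  Median = (45 + 50) / 2 = 47.5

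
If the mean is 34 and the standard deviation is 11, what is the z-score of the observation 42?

0.7273

Step 1: Recall the z-score formula: z = (x - mu) / sigma
Step 2: Substitute values: z = (42 - 34) / 11
Step 3: z = 8 / 11 = 0.7273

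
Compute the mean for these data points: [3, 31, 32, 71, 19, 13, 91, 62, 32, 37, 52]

40.2727

Step 1: Sum all values: 3 + 31 + 32 + 71 + 19 + 13 + 91 + 62 + 32 + 37 + 52 = 443
Step 2: Count the number of values: n = 11
Step 3: Mean = sum / n = 443 / 11 = 40.2727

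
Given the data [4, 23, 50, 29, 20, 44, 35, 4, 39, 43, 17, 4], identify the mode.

4

Step 1: Count the frequency of each value:
  4: appears 3 time(s)
  17: appears 1 time(s)
  20: appears 1 time(s)
  23: appears 1 time(s)
  29: appears 1 time(s)
  35: appears 1 time(s)
  39: appears 1 time(s)
  43: appears 1 time(s)
  44: appears 1 time(s)
  50: appears 1 time(s)
Step 2: The value 4 appears most frequently (3 times).
Step 3: Mode = 4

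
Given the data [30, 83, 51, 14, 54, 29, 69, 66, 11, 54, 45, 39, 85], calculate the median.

51

Step 1: Sort the data in ascending order: [11, 14, 29, 30, 39, 45, 51, 54, 54, 66, 69, 83, 85]
Step 2: The number of values is n = 13.
Step 3: Since n is odd, the median is the middle value at position 7: 51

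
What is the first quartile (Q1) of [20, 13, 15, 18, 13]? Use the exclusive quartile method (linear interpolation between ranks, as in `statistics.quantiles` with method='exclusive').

13

Step 1: Sort the data: [13, 13, 15, 18, 20]
Step 2: n = 5
Step 3: Using the exclusive quartile method:
  Q1 = 13
  Q2 (median) = 15
  Q3 = 19
  IQR = Q3 - Q1 = 19 - 13 = 6
Step 4: Q1 = 13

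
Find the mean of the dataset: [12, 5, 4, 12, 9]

8.4

Step 1: Sum all values: 12 + 5 + 4 + 12 + 9 = 42
Step 2: Count the number of values: n = 5
Step 3: Mean = sum / n = 42 / 5 = 8.4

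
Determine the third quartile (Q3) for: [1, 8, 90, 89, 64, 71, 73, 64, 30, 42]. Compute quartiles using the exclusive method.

77

Step 1: Sort the data: [1, 8, 30, 42, 64, 64, 71, 73, 89, 90]
Step 2: n = 10
Step 3: Using the exclusive quartile method:
  Q1 = 24.5
  Q2 (median) = 64
  Q3 = 77
  IQR = Q3 - Q1 = 77 - 24.5 = 52.5
Step 4: Q3 = 77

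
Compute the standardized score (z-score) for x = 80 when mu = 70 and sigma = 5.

2

Step 1: Recall the z-score formula: z = (x - mu) / sigma
Step 2: Substitute values: z = (80 - 70) / 5
Step 3: z = 10 / 5 = 2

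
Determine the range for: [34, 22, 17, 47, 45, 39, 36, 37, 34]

30

Step 1: Identify the maximum value: max = 47
Step 2: Identify the minimum value: min = 17
Step 3: Range = max - min = 47 - 17 = 30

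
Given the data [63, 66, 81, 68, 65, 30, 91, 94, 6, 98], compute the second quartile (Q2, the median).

67

Step 1: Sort the data: [6, 30, 63, 65, 66, 68, 81, 91, 94, 98]
Step 2: n = 10
Step 3: Q2 is the median. Since n is even, it is the average of the values at positions 5 and 6:
  Q2 = (66 + 68) / 2 = 67
Step 4: Q2 = 67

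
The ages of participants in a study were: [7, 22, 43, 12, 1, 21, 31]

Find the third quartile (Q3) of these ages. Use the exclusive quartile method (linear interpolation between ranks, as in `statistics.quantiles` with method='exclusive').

31

Step 1: Sort the data: [1, 7, 12, 21, 22, 31, 43]
Step 2: n = 7
Step 3: Using the exclusive quartile method:
  Q1 = 7
  Q2 (median) = 21
  Q3 = 31
  IQR = Q3 - Q1 = 31 - 7 = 24
Step 4: Q3 = 31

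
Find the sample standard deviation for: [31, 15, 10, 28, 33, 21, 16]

8.8318

Step 1: Compute the mean: 22
Step 2: Sum of squared deviations from the mean: 468
Step 3: Sample variance = 468 / 6 = 78
Step 4: Standard deviation = sqrt(78) = 8.8318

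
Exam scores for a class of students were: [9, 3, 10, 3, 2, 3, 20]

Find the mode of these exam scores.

3

Step 1: Count the frequency of each value:
  2: appears 1 time(s)
  3: appears 3 time(s)
  9: appears 1 time(s)
  10: appears 1 time(s)
  20: appears 1 time(s)
Step 2: The value 3 appears most frequently (3 times).
Step 3: Mode = 3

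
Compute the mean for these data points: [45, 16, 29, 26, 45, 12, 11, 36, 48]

29.7778

Step 1: Sum all values: 45 + 16 + 29 + 26 + 45 + 12 + 11 + 36 + 48 = 268
Step 2: Count the number of values: n = 9
Step 3: Mean = sum / n = 268 / 9 = 29.7778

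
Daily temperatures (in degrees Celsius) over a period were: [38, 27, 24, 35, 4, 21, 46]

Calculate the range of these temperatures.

42

Step 1: Identify the maximum value: max = 46
Step 2: Identify the minimum value: min = 4
Step 3: Range = max - min = 46 - 4 = 42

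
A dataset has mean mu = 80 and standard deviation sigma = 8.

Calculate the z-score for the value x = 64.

-2

Step 1: Recall the z-score formula: z = (x - mu) / sigma
Step 2: Substitute values: z = (64 - 80) / 8
Step 3: z = -16 / 8 = -2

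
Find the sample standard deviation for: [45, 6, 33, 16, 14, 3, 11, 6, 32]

14.7064

Step 1: Compute the mean: 18.4444
Step 2: Sum of squared deviations from the mean: 1730.2222
Step 3: Sample variance = 1730.2222 / 8 = 216.2778
Step 4: Standard deviation = sqrt(216.2778) = 14.7064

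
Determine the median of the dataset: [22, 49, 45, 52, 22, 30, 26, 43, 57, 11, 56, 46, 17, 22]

36.5

Step 1: Sort the data in ascending order: [11, 17, 22, 22, 22, 26, 30, 43, 45, 46, 49, 52, 56, 57]
Step 2: The number of values is n = 14.
Step 3: Since n is even, the median is the average of positions 7 and 8:
  Median = (30 + 43) / 2 = 36.5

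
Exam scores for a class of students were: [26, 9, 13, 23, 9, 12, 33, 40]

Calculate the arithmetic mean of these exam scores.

20.625

Step 1: Sum all values: 26 + 9 + 13 + 23 + 9 + 12 + 33 + 40 = 165
Step 2: Count the number of values: n = 8
Step 3: Mean = sum / n = 165 / 8 = 20.625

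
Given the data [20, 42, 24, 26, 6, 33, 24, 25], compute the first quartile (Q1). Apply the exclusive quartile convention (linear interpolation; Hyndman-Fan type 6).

21

Step 1: Sort the data: [6, 20, 24, 24, 25, 26, 33, 42]
Step 2: n = 8
Step 3: Using the exclusive quartile method:
  Q1 = 21
  Q2 (median) = 24.5
  Q3 = 31.25
  IQR = Q3 - Q1 = 31.25 - 21 = 10.25
Step 4: Q1 = 21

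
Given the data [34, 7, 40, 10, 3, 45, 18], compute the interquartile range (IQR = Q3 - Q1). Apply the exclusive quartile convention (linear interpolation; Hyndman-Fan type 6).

33

Step 1: Sort the data: [3, 7, 10, 18, 34, 40, 45]
Step 2: n = 7
Step 3: Using the exclusive quartile method:
  Q1 = 7
  Q2 (median) = 18
  Q3 = 40
  IQR = Q3 - Q1 = 40 - 7 = 33
Step 4: IQR = 33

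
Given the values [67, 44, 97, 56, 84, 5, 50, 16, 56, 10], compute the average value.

48.5

Step 1: Sum all values: 67 + 44 + 97 + 56 + 84 + 5 + 50 + 16 + 56 + 10 = 485
Step 2: Count the number of values: n = 10
Step 3: Mean = sum / n = 485 / 10 = 48.5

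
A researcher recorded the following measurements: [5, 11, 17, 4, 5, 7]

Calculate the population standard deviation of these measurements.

4.5613

Step 1: Compute the mean: 8.1667
Step 2: Sum of squared deviations from the mean: 124.8333
Step 3: Population variance = 124.8333 / 6 = 20.8056
Step 4: Standard deviation = sqrt(20.8056) = 4.5613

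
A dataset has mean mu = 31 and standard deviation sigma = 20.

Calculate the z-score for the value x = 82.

2.55

Step 1: Recall the z-score formula: z = (x - mu) / sigma
Step 2: Substitute values: z = (82 - 31) / 20
Step 3: z = 51 / 20 = 2.55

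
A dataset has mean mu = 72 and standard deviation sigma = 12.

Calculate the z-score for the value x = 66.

-0.5

Step 1: Recall the z-score formula: z = (x - mu) / sigma
Step 2: Substitute values: z = (66 - 72) / 12
Step 3: z = -6 / 12 = -0.5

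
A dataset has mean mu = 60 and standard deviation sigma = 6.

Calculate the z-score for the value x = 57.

-0.5

Step 1: Recall the z-score formula: z = (x - mu) / sigma
Step 2: Substitute values: z = (57 - 60) / 6
Step 3: z = -3 / 6 = -0.5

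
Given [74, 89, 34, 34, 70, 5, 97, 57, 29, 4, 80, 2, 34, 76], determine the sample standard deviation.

32.7801

Step 1: Compute the mean: 48.9286
Step 2: Sum of squared deviations from the mean: 13968.9286
Step 3: Sample variance = 13968.9286 / 13 = 1074.533
Step 4: Standard deviation = sqrt(1074.533) = 32.7801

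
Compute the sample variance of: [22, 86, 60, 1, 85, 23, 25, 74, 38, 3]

1044.4556

Step 1: Compute the mean: (22 + 86 + 60 + 1 + 85 + 23 + 25 + 74 + 38 + 3) / 10 = 41.7
Step 2: Compute squared deviations from the mean:
  (22 - 41.7)^2 = 388.09
  (86 - 41.7)^2 = 1962.49
  (60 - 41.7)^2 = 334.89
  (1 - 41.7)^2 = 1656.49
  (85 - 41.7)^2 = 1874.89
  (23 - 41.7)^2 = 349.69
  (25 - 41.7)^2 = 278.89
  (74 - 41.7)^2 = 1043.29
  (38 - 41.7)^2 = 13.69
  (3 - 41.7)^2 = 1497.69
Step 3: Sum of squared deviations = 9400.1
Step 4: Sample variance = 9400.1 / 9 = 1044.4556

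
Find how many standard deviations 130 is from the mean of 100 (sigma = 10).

3

Step 1: Recall the z-score formula: z = (x - mu) / sigma
Step 2: Substitute values: z = (130 - 100) / 10
Step 3: z = 30 / 10 = 3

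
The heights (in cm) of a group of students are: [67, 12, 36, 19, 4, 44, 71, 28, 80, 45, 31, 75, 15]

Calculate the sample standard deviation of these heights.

25.7216

Step 1: Compute the mean: 40.5385
Step 2: Sum of squared deviations from the mean: 7939.2308
Step 3: Sample variance = 7939.2308 / 12 = 661.6026
Step 4: Standard deviation = sqrt(661.6026) = 25.7216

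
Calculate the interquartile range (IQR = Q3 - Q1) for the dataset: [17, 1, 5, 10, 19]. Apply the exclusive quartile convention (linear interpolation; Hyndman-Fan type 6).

15

Step 1: Sort the data: [1, 5, 10, 17, 19]
Step 2: n = 5
Step 3: Using the exclusive quartile method:
  Q1 = 3
  Q2 (median) = 10
  Q3 = 18
  IQR = Q3 - Q1 = 18 - 3 = 15
Step 4: IQR = 15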